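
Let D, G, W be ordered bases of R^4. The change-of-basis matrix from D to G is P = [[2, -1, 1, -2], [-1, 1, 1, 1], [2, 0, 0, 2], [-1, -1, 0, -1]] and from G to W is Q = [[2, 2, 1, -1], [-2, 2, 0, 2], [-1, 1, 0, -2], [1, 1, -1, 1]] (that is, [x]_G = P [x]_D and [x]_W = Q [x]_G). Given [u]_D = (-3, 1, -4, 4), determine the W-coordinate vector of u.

(-26, 42, 27, -19)

Apply P to get G-coordinates (-19, 4, 2, -2), then Q to get W-coordinates.
The result is [u]_W = (-26, 42, 27, -19).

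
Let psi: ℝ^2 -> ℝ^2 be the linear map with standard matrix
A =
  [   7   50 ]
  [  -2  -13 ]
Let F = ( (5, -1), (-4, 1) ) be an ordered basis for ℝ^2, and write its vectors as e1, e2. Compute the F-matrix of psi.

[[-3, 2], [0, -3]]

With P the matrix whose columns are e1, e2, [psi]_F = P^(-1) A P.
Column by column: psi(e1) = A e1 = (-15, 3); its F-coordinates (-3, 0) give column 1.
Continuing for each basis vector yields [psi]_F = [[-3, 2], [0, -3]].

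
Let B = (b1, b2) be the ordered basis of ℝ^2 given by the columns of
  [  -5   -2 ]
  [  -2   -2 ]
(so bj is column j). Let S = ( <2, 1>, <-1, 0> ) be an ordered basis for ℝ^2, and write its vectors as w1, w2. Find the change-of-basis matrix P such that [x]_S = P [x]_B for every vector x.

[[-2, -2], [1, -2]]

Column j of P is [bj]_S, since P maps B-coordinates to S-coordinates.
Expressing b1 in S: b1 = -2w1 + w2, so column 1 of P is <-2, 1>.
Doing the same for each bj gives P = [[-2, -2], [1, -2]].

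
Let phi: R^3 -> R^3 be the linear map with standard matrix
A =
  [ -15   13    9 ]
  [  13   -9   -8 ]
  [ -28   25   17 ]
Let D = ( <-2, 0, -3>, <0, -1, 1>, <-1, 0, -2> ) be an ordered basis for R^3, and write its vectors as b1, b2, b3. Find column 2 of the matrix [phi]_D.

Compute phi(b2) = A b2 = <-4, 1, -8> in standard coordinates.
Then write this in D-coordinates: solve for y in y_1 b1 + ... + y_3 b3 = <-4, 1, -8>.
This gives y = <1, -1, 2>, which is column 2 of [phi]_D.

<1, -1, 2>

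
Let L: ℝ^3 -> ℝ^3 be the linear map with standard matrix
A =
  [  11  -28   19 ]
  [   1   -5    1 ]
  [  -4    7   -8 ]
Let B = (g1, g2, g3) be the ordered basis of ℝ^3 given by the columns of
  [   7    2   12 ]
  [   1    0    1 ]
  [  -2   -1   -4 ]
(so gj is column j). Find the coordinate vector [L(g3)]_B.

(2, 1, 1)

Column 3 of [L]_B is the B-coordinate vector of L(g3).
In standard coordinates L(g3) = A g3 = (28, 3, -9).
Converting to B: (28, 3, -9) = 2g1 + g2 + g3, so the coordinate vector is (2, 1, 1).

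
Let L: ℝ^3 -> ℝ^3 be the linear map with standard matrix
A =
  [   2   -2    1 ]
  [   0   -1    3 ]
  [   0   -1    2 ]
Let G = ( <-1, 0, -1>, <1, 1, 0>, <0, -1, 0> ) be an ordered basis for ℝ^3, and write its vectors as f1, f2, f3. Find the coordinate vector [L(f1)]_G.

Compute L(f1) = A f1 = <-3, -3, -2> in standard coordinates.
Then write this in G-coordinates: solve for y in y_1 f1 + ... + y_3 f3 = <-3, -3, -2>.
This gives y = <2, -1, 2>, which is column 1 of [L]_G.

<2, -1, 2>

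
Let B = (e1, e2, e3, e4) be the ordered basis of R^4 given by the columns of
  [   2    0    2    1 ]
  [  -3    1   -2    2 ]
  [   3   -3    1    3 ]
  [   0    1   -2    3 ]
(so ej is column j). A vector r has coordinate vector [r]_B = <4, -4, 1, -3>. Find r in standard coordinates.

r = M [r]_B, where M has columns e1, ..., e4.
Carrying out the matrix-vector product, r = <7, -24, 16, -15>.

<7, -24, 16, -15>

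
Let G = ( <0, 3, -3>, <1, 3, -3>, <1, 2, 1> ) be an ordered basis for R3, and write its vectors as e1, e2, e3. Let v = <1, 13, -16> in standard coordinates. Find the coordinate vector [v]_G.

We seek scalars with c_1 e1 + ... + c_3 e3 = v; equivalently solve M c = v where the columns of M are e1, ..., e3.
Solving this 3x3 system gives c = (3, 2, -1).
Check: 3e1 + 2e2 - e3 = <1, 13, -16>.

<3, 2, -1>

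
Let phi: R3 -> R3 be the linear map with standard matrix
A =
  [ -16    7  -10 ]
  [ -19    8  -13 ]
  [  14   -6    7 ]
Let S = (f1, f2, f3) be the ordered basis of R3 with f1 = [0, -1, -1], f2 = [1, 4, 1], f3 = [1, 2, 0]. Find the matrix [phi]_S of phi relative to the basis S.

[[1, 2, -3], [0, -1, -1], [3, 3, -1]]

With P the matrix whose columns are f1, ..., f3, [phi]_S = P^(-1) A P.
Column by column: phi(f1) = A f1 = [3, 5, -1]; its S-coordinates [1, 0, 3] give column 1.
Continuing for each basis vector yields [phi]_S = [[1, 2, -3], [0, -1, -1], [3, 3, -1]].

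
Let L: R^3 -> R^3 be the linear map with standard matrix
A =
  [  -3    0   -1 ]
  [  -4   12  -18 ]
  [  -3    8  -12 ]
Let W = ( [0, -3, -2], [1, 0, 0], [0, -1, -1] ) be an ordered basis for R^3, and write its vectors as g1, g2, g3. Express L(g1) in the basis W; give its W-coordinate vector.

[0, 2, 0]

Compute L(g1) = A g1 = [2, 0, 0] in standard coordinates.
Then write this in W-coordinates: solve for y in y_1 g1 + ... + y_3 g3 = [2, 0, 0].
This gives y = [0, 2, 0], which is column 1 of [L]_W.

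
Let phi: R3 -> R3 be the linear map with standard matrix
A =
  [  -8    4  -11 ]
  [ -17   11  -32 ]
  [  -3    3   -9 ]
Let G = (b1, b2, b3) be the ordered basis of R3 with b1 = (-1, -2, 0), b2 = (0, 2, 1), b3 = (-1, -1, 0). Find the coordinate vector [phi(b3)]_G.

(-2, 0, -2)

Compute phi(b3) = A b3 = (4, 6, 0) in standard coordinates.
Then write this in G-coordinates: solve for y in y_1 b1 + ... + y_3 b3 = (4, 6, 0).
This gives y = (-2, 0, -2), which is column 3 of [phi]_G.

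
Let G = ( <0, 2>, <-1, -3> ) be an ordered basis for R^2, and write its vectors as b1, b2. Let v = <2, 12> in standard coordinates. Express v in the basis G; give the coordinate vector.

[v]_G is the unique c with M c = v, where M has columns b1, b2.
System: 0c_1 - c_2 = 2, 2c_1 - 3c_2 = 12; solving gives c_1 = 3, c_2 = -2.
Check: 3b1 - 2b2 = <2, 12>.

<3, -2>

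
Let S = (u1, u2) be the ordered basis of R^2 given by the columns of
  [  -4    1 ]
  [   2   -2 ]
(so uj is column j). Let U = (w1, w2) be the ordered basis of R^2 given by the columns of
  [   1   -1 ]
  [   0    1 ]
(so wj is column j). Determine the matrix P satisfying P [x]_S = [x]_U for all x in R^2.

[[-2, -1], [2, -2]]

Let M have columns uj and N have columns wj. Then for every x, N [x]_U = x = M [x]_S, so P = N^(-1) M.
Since det N = 1, N^(-1) has integer entries; multiplying gives P = [[-2, -1], [2, -2]].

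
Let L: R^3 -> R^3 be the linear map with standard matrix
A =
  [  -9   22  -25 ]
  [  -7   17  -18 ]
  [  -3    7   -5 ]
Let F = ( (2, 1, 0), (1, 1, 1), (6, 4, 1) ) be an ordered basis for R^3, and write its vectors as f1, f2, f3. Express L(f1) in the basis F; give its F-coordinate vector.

Compute L(f1) = A f1 = (4, 3, 1) in standard coordinates.
Then write this in F-coordinates: solve for y in y_1 f1 + ... + y_3 f3 = (4, 3, 1).
This gives y = (-1, 0, 1), which is column 1 of [L]_F.

(-1, 0, 1)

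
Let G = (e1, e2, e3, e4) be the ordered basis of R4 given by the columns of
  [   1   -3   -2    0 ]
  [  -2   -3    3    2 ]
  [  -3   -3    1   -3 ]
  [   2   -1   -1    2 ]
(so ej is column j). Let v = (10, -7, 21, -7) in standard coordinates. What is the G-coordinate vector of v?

(-2, -2, -3, -4)

We seek scalars with c_1 e1 + ... + c_4 e4 = v; equivalently solve M c = v where the columns of M are e1, ..., e4.
Gaussian elimination on [M | v] yields c = (-2, -2, -3, -4).
Check: -2e1 - 2e2 - 3e3 - 4e4 = (10, -7, 21, -7).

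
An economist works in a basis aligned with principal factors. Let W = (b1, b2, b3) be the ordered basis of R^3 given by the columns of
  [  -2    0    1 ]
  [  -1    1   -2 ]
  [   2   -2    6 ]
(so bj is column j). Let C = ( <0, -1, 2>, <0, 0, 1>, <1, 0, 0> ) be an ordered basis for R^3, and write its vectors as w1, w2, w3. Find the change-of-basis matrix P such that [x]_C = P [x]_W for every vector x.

Take x = bj: its W-coordinates are the j-th standard unit vector, so P e_j — column j of P — equals [bj]_C.
b1 = w1 + 0·w2 - 2w3, giving column 1 = <1, 0, -2>; repeating for each j gives P = [[1, -1, 2], [0, 0, 2], [-2, 0, 1]].

[[1, -1, 2], [0, 0, 2], [-2, 0, 1]]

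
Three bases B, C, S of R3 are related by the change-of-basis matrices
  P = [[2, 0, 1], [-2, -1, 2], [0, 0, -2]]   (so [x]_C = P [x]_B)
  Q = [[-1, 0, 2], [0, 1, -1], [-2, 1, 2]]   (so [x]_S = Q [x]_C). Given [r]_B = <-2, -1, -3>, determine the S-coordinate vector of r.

<19, -7, 25>

First [r]_C = P [r]_B = <-7, -1, 6>.
Then [r]_S = Q [r]_C = <19, -7, 25>.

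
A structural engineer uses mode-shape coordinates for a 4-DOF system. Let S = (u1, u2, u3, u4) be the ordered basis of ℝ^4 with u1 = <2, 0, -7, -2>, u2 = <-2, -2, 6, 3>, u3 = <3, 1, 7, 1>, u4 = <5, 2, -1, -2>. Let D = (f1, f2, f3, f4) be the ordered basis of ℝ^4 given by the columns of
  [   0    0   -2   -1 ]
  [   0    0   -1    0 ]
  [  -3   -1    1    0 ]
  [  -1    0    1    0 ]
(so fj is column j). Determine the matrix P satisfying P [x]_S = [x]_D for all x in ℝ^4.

[[2, -1, -2, 0], [1, -1, -2, -1], [0, 2, -1, -2], [-2, -2, -1, -1]]

Take x = uj: its S-coordinates are the j-th standard unit vector, so P e_j — column j of P — equals [uj]_D.
u1 = 2f1 + f2 + 0·f3 - 2f4, giving column 1 = <2, 1, 0, -2>; repeating for each j gives P = [[2, -1, -2, 0], [1, -1, -2, -1], [0, 2, -1, -2], [-2, -2, -1, -1]].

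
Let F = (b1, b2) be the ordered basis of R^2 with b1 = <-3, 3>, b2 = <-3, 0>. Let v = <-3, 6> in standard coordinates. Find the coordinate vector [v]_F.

We seek scalars with c_1 b1 + c_2 b2 = v; equivalently solve M c = v where the columns of M are b1, b2.
System: -3c_1 - 3c_2 = -3, 3c_1 + 0c_2 = 6; solving gives c_1 = 2, c_2 = -1.
Check: 2b1 - b2 = <-3, 6>.

<2, -1>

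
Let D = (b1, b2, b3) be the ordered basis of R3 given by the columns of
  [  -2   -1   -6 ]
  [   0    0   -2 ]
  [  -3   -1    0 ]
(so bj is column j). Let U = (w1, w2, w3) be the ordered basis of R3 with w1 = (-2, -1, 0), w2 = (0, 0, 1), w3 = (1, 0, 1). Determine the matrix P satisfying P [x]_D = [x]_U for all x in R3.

Column j of P is [bj]_U, since P maps D-coordinates to U-coordinates.
Expressing b1 in U: b1 = 0·w1 - w2 - 2w3, so column 1 of P is (0, -1, -2).
Doing the same for each bj gives P = [[0, 0, 2], [-1, 0, 2], [-2, -1, -2]].

[[0, 0, 2], [-1, 0, 2], [-2, -1, -2]]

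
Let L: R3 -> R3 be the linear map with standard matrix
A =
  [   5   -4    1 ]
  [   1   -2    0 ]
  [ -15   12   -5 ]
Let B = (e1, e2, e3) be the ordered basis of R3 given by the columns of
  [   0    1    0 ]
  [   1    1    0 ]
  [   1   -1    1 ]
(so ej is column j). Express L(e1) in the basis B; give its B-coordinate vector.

<1, -3, 3>

Column 1 of [L]_B is the B-coordinate vector of L(e1).
In standard coordinates L(e1) = A e1 = <-3, -2, 7>.
Converting to B: <-3, -2, 7> = e1 - 3e2 + 3e3, so the coordinate vector is <1, -3, 3>.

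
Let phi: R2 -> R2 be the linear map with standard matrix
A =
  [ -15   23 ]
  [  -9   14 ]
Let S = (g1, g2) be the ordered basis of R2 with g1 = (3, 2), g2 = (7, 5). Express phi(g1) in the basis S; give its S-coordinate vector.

Compute phi(g1) = A g1 = (1, 1) in standard coordinates.
Then write this in S-coordinates: solve for y in y_1 g1 + y_2 g2 = (1, 1).
This gives y = (-2, 1), which is column 1 of [phi]_S.

(-2, 1)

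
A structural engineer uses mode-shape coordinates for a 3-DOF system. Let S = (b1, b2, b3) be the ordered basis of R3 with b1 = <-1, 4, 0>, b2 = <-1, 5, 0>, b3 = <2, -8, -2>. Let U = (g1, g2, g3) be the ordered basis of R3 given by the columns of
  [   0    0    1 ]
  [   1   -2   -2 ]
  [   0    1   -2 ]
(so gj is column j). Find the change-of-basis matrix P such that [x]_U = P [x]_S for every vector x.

[[-2, -1, 0], [-2, -2, 2], [-1, -1, 2]]

Take x = bj: its S-coordinates are the j-th standard unit vector, so P e_j — column j of P — equals [bj]_U.
b1 = -2g1 - 2g2 - g3, giving column 1 = <-2, -2, -1>; repeating for each j gives P = [[-2, -1, 0], [-2, -2, 2], [-1, -1, 2]].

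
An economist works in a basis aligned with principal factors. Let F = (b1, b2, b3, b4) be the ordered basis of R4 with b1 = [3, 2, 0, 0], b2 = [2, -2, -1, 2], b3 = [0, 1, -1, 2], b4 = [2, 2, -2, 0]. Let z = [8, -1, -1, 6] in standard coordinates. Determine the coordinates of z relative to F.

Write z = c_1 b1 + ... + c_4 b4 and solve for the c_i.
Row-reducing the augmented matrix [M | z] gives c = (2, 2, 1, -1).
Check: 2b1 + 2b2 + b3 - b4 = [8, -1, -1, 6].

[2, 2, 1, -1]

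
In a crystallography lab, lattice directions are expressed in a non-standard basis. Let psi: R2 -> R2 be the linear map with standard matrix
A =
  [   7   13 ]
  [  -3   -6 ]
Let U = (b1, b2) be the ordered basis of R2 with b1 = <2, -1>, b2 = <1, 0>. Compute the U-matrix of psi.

[[0, 3], [1, 1]]

With P the matrix whose columns are b1, b2, [psi]_U = P^(-1) A P.
Column by column: psi(b1) = A b1 = <1, 0>; its U-coordinates <0, 1> give column 1.
Continuing for each basis vector yields [psi]_U = [[0, 3], [1, 1]].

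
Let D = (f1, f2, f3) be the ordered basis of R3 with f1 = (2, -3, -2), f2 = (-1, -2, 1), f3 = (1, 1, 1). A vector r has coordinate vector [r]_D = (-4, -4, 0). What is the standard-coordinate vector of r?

By definition r = -4f1 - 4f2 + 0·f3.
Summing componentwise gives (-4, 20, 4).

(-4, 20, 4)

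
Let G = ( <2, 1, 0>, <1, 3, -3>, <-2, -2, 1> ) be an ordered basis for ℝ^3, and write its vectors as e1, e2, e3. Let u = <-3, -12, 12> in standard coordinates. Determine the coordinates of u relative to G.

<3, -3, 3>

[u]_G is the unique c with M c = u, where M has columns e1, ..., e3.
Row-reducing the augmented matrix [M | u] gives c = (3, -3, 3).
Check: 3e1 - 3e2 + 3e3 = <-3, -12, 12>.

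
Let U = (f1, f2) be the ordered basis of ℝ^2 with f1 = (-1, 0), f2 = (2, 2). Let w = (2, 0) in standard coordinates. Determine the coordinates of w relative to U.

We seek scalars with c_1 f1 + c_2 f2 = w; equivalently solve M c = w where the columns of M are f1, f2.
System: -c_1 + 2c_2 = 2, 0c_1 + 2c_2 = 0; solving gives c_1 = -2, c_2 = 0.
Check: -2f1 + 0·f2 = (2, 0).

(-2, 0)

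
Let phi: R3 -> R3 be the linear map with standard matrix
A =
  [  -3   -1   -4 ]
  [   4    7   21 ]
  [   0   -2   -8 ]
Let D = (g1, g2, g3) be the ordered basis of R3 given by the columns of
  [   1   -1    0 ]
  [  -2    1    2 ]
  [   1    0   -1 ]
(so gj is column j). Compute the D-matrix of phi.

With P the matrix whose columns are g1, ..., g3, [phi]_D = P^(-1) A P.
Column by column: phi(g1) = A g1 = (-5, 11, -4); its D-coordinates (-2, 3, 2) give column 1.
Continuing for each basis vector yields [phi]_D = [[-2, 1, 3], [3, -1, 1], [2, 3, -1]].

[[-2, 1, 3], [3, -1, 1], [2, 3, -1]]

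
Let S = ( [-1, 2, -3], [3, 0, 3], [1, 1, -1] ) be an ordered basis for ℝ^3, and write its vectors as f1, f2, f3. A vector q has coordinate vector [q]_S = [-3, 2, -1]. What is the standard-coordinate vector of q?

q = M [q]_S, where M has columns f1, ..., f3.
Carrying out the matrix-vector product, q = [8, -7, 16].

[8, -7, 16]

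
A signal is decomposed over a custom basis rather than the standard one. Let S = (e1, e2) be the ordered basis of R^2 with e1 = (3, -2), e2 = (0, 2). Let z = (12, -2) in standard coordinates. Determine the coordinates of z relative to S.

We seek scalars with c_1 e1 + c_2 e2 = z; equivalently solve M c = z where the columns of M are e1, e2.
System: 3c_1 + 0c_2 = 12, -2c_1 + 2c_2 = -2; solving gives c_1 = 4, c_2 = 3.
Check: 4e1 + 3e2 = (12, -2).

(4, 3)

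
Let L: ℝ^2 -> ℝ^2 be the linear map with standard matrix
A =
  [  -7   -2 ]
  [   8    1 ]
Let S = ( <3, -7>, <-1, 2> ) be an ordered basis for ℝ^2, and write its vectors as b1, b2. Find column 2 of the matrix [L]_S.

Compute L(b2) = A b2 = <3, -6> in standard coordinates.
Then write this in S-coordinates: solve for y in y_1 b1 + y_2 b2 = <3, -6>.
This gives y = <0, -3>, which is column 2 of [L]_S.

<0, -3>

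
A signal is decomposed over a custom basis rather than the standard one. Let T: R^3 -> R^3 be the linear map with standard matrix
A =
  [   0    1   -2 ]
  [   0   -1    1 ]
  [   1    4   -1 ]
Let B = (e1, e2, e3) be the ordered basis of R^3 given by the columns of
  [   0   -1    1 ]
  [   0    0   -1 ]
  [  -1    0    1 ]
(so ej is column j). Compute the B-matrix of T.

[[0, 1, 2], [-1, 0, 1], [1, 0, -2]]

With P the matrix whose columns are e1, ..., e3, [T]_B = P^(-1) A P.
Column by column: T(e1) = A e1 = [2, -1, 1]; its B-coordinates [0, -1, 1] give column 1.
Continuing for each basis vector yields [T]_B = [[0, 1, 2], [-1, 0, 1], [1, 0, -2]].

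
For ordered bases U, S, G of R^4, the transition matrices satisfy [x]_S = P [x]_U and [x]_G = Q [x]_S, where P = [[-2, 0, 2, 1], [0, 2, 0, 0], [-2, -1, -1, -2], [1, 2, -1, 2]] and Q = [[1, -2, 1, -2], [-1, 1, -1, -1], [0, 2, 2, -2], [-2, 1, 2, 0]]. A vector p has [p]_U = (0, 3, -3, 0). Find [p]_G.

(-36, 3, -6, 18)

Composing the changes, [p]_G = Q P [p]_U.
Q P = [[-6, -9, 3, -5], [3, 1, 0, -1], [-6, -2, 0, -8], [0, 0, -6, -6]]; applying this to (0, 3, -3, 0) gives (-36, 3, -6, 18).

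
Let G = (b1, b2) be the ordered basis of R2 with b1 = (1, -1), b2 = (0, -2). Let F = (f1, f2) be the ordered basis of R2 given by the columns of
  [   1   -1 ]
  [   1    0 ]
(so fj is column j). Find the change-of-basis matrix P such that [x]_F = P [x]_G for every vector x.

[[-1, -2], [-2, -2]]

Let M have columns bj and N have columns fj. Then for every x, N [x]_F = x = M [x]_G, so P = N^(-1) M.
Since det N = 1, N^(-1) has integer entries; multiplying gives P = [[-1, -2], [-2, -2]].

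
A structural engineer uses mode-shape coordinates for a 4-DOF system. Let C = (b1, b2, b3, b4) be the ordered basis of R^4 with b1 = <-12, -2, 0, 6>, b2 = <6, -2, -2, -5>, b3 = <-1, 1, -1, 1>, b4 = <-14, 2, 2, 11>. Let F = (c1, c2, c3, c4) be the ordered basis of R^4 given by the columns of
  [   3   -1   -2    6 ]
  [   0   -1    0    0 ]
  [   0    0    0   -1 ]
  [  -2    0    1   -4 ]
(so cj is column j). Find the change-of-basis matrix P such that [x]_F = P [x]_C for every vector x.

Let M have columns bj and N have columns cj. Then for every x, N [x]_F = x = M [x]_C, so P = N^(-1) M.
Since det N = 1, N^(-1) has integer entries; multiplying gives P = [[-2, -2, -2, -2], [2, 2, -1, -2], [2, -1, 1, -1], [0, 2, 1, -2]].

[[-2, -2, -2, -2], [2, 2, -1, -2], [2, -1, 1, -1], [0, 2, 1, -2]]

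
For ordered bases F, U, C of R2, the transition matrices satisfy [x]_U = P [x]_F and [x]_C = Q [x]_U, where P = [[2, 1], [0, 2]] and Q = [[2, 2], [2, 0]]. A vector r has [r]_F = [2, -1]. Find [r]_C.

Apply P to get U-coordinates [3, -2], then Q to get C-coordinates.
The result is [r]_C = [2, 6].

[2, 6]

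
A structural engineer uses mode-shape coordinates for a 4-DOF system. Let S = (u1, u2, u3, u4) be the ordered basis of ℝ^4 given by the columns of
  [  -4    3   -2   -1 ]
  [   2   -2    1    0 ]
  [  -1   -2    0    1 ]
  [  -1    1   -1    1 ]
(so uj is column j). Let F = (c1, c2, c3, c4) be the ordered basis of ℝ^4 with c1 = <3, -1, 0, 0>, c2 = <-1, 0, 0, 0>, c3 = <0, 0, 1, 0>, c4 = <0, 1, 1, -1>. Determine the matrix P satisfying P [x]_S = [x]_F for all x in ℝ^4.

Let M have columns uj and N have columns cj. Then for every x, N [x]_F = x = M [x]_S, so P = N^(-1) M.
Since det N = 1, N^(-1) has integer entries; multiplying gives P = [[-1, 1, 0, -1], [1, 0, 2, -2], [-2, -1, -1, 2], [1, -1, 1, -1]].

[[-1, 1, 0, -1], [1, 0, 2, -2], [-2, -1, -1, 2], [1, -1, 1, -1]]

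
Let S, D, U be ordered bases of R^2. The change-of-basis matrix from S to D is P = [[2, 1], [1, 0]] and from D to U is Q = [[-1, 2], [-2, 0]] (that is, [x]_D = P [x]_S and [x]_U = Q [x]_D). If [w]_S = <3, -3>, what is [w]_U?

<3, -6>

Apply P to get D-coordinates <3, 3>, then Q to get U-coordinates.
The result is [w]_U = <3, -6>.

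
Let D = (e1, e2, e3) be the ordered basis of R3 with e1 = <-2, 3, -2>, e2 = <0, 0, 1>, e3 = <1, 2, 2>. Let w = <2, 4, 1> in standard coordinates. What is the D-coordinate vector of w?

<0, -3, 2>

Write w = c_1 e1 + ... + c_3 e3 and solve for the c_i.
Gaussian elimination on [M | w] yields c = (0, -3, 2).
Check: 0·e1 - 3e2 + 2e3 = <2, 4, 1>.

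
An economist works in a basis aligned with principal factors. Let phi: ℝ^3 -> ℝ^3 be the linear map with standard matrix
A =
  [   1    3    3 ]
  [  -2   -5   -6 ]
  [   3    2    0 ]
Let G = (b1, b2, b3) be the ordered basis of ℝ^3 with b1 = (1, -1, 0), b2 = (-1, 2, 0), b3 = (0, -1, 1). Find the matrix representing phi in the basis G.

[[0, 3, -3], [2, -2, -3], [1, 1, -2]]

With P the matrix whose columns are b1, ..., b3, [phi]_G = P^(-1) A P.
Column by column: phi(b1) = A b1 = (-2, 3, 1); its G-coordinates (0, 2, 1) give column 1.
Continuing for each basis vector yields [phi]_G = [[0, 3, -3], [2, -2, -3], [1, 1, -2]].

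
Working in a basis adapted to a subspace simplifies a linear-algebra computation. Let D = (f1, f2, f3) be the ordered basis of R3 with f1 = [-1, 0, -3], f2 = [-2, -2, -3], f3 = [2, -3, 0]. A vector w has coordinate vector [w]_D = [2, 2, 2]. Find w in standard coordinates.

By definition w = 2f1 + 2f2 + 2f3.
Summing componentwise gives [-2, -10, -12].

[-2, -10, -12]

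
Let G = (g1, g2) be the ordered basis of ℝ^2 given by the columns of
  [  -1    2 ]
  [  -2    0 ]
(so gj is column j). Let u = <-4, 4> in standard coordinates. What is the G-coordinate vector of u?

<-2, -3>

[u]_G is the unique c with M c = u, where M has columns g1, g2.
System: -c_1 + 2c_2 = -4, -2c_1 + 0c_2 = 4; solving gives c_1 = -2, c_2 = -3.
Check: -2g1 - 3g2 = <-4, 4>.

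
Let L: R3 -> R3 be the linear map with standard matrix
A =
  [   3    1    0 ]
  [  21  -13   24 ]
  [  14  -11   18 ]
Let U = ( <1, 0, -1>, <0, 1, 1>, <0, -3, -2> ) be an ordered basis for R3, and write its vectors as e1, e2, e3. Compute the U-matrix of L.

[[3, 1, -3], [3, 2, 0], [2, -3, 3]]

The j-th column of [L]_U is [L(ej)]_U.
L(e1) = A e1 = <3, -3, -4> = 3e1 + 3e2 + 2e3, so column 1 is <3, 3, 2>.
Repeating for e2, e3 and assembling the columns gives [[3, 1, -3], [3, 2, 0], [2, -3, 3]].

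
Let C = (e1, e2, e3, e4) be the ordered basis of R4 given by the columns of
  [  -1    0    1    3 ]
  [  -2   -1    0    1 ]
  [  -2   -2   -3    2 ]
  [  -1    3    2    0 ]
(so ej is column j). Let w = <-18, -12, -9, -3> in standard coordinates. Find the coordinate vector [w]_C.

We seek scalars with c_1 e1 + ... + c_4 e4 = w; equivalently solve M c = w where the columns of M are e1, ..., e4.
Gaussian elimination on [M | w] yields c = (3, 2, -3, -4).
Check: 3e1 + 2e2 - 3e3 - 4e4 = <-18, -12, -9, -3>.

<3, 2, -3, -4>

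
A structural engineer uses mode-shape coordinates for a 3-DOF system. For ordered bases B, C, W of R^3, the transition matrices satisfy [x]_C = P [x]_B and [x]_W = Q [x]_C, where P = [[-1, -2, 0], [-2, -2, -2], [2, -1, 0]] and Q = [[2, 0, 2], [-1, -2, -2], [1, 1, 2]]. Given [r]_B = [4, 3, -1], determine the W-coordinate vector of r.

First [r]_C = P [r]_B = [-10, -12, 5].
Then [r]_W = Q [r]_C = [-10, 24, -12].

[-10, 24, -12]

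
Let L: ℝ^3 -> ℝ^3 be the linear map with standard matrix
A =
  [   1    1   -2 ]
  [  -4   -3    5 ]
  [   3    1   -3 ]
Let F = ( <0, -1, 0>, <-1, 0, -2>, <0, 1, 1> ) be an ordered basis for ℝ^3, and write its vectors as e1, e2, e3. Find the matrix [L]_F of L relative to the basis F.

[[-2, 3, -2], [1, -3, 1], [1, -3, 0]]

With P the matrix whose columns are e1, ..., e3, [L]_F = P^(-1) A P.
Column by column: L(e1) = A e1 = <-1, 3, -1>; its F-coordinates <-2, 1, 1> give column 1.
Continuing for each basis vector yields [L]_F = [[-2, 3, -2], [1, -3, 1], [1, -3, 0]].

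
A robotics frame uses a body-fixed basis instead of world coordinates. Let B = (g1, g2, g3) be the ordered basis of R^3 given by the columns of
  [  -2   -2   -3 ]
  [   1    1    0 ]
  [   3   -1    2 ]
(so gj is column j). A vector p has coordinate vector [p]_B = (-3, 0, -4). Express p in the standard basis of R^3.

(18, -3, -17)

By definition p = -3g1 + 0·g2 - 4g3.
Summing componentwise gives (18, -3, -17).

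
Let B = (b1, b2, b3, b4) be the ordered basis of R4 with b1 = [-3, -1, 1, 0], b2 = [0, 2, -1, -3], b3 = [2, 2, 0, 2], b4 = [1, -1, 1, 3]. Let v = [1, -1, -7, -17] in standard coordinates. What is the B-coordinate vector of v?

Write v = c_1 b1 + ... + c_4 b4 and solve for the c_i.
Solving this 4x4 system gives c = (-4, 0, -4, -3).
Check: -4b1 + 0·b2 - 4b3 - 3b4 = [1, -1, -7, -17].

[-4, 0, -4, -3]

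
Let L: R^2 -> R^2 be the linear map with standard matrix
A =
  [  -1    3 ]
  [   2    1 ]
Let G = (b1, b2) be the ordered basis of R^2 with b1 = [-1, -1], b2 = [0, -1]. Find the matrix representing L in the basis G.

Let P have columns b1, b2. Then [L]_G = P^(-1) A P.
Here det P = 1, so P^(-1) is integer; computing A P first and then P^(-1)(A P) gives [[2, 3], [1, -2]].

[[2, 3], [1, -2]]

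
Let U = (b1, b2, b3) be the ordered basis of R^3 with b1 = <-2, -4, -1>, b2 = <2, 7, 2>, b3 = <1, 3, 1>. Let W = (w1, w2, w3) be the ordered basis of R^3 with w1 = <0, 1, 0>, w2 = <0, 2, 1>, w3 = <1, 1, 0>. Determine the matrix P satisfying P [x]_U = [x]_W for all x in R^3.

[[0, 1, 0], [-1, 2, 1], [-2, 2, 1]]

Let M have columns bj and N have columns wj. Then for every x, N [x]_W = x = M [x]_U, so P = N^(-1) M.
Since det N = 1, N^(-1) has integer entries; multiplying gives P = [[0, 1, 0], [-1, 2, 1], [-2, 2, 1]].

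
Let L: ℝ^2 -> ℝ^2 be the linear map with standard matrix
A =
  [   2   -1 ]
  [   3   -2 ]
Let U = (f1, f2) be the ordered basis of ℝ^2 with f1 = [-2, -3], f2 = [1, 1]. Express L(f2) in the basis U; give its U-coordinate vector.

[0, 1]

Column 2 of [L]_U is the U-coordinate vector of L(f2).
In standard coordinates L(f2) = A f2 = [1, 1].
Converting to U: [1, 1] = 0·f1 + f2, so the coordinate vector is [0, 1].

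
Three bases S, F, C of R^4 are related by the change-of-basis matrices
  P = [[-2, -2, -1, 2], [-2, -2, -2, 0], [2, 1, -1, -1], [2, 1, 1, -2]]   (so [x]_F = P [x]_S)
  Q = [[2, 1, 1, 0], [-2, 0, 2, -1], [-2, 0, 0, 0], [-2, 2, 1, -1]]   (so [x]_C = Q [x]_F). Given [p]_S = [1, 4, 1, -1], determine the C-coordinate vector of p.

[-32, 29, 26, -1]

Apply P to get F-coordinates [-13, -12, 6, 9], then Q to get C-coordinates.
The result is [p]_C = [-32, 29, 26, -1].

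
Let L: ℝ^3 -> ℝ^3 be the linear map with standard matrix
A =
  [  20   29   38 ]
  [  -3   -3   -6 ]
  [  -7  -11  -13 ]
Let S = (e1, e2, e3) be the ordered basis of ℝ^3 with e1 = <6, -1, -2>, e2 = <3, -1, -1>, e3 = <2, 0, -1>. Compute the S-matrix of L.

[[2, -1, 0], [1, 1, 0], [0, -2, 1]]

With P the matrix whose columns are e1, ..., e3, [L]_S = P^(-1) A P.
Column by column: L(e1) = A e1 = <15, -3, -5>; its S-coordinates <2, 1, 0> give column 1.
Continuing for each basis vector yields [L]_S = [[2, -1, 0], [1, 1, 0], [0, -2, 1]].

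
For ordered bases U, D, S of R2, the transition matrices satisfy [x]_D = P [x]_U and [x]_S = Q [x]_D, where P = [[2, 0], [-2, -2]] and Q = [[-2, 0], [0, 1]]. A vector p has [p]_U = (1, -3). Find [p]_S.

Composing the changes, [p]_S = Q P [p]_U.
Q P = [[-4, 0], [-2, -2]]; applying this to (1, -3) gives (-4, 4).

(-4, 4)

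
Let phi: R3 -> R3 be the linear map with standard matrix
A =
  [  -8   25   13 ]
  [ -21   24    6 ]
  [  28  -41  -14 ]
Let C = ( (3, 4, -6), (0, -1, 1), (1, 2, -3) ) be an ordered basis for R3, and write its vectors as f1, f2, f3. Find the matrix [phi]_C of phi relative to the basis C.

[[-1, -3, 0], [1, 0, -3], [1, -3, 3]]

With P the matrix whose columns are f1, ..., f3, [phi]_C = P^(-1) A P.
Column by column: phi(f1) = A f1 = (-2, -3, 4); its C-coordinates (-1, 1, 1) give column 1.
Continuing for each basis vector yields [phi]_C = [[-1, -3, 0], [1, 0, -3], [1, -3, 3]].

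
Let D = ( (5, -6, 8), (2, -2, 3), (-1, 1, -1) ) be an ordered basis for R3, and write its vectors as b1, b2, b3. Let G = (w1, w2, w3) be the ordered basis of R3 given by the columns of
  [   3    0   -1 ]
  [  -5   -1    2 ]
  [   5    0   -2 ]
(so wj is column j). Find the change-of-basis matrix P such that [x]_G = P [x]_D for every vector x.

Column j of P is [bj]_G, since P maps D-coordinates to G-coordinates.
Expressing b1 in G: b1 = 2w1 - 2w2 + w3, so column 1 of P is (2, -2, 1).
Doing the same for each bj gives P = [[2, 1, -1], [-2, -1, 0], [1, 1, -2]].

[[2, 1, -1], [-2, -1, 0], [1, 1, -2]]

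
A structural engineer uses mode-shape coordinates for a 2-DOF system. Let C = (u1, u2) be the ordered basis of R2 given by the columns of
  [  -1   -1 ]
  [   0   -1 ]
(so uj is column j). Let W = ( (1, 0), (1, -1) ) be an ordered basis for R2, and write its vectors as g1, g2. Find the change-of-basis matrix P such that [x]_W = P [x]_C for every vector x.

Take x = uj: its C-coordinates are the j-th standard unit vector, so P e_j — column j of P — equals [uj]_W.
u1 = -g1 + 0·g2, giving column 1 = (-1, 0); repeating for each j gives P = [[-1, -2], [0, 1]].

[[-1, -2], [0, 1]]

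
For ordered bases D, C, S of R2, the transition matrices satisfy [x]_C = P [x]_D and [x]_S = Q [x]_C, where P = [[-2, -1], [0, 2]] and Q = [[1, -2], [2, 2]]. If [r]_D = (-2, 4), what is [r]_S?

(-16, 16)

Composing the changes, [r]_S = Q P [r]_D.
Q P = [[-2, -5], [-4, 2]]; applying this to (-2, 4) gives (-16, 16).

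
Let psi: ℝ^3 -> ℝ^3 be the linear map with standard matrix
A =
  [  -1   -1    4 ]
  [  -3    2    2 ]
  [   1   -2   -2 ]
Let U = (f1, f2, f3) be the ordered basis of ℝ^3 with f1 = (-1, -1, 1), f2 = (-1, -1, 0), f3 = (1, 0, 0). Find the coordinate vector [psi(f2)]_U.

Column 2 of [psi]_U is the U-coordinate vector of psi(f2).
In standard coordinates psi(f2) = A f2 = (2, 1, 1).
Converting to U: (2, 1, 1) = f1 - 2f2 + f3, so the coordinate vector is (1, -2, 1).

(1, -2, 1)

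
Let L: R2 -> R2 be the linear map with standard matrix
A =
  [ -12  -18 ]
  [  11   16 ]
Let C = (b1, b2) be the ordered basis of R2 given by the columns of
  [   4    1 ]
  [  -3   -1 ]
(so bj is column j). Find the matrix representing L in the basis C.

[[2, 1], [-2, 2]]

The j-th column of [L]_C is [L(bj)]_C.
L(b1) = A b1 = [6, -4] = 2b1 - 2b2, so column 1 is [2, -2].
Repeating for b2 and assembling the columns gives [[2, 1], [-2, 2]].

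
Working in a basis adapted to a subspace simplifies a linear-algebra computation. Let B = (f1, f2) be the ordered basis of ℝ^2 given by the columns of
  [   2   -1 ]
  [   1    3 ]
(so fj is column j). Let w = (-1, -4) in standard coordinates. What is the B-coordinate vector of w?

(-1, -1)

[w]_B is the unique c with M c = w, where M has columns f1, f2.
System: 2c_1 - c_2 = -1, c_1 + 3c_2 = -4; solving gives c_1 = -1, c_2 = -1.
Check: -f1 - f2 = (-1, -4).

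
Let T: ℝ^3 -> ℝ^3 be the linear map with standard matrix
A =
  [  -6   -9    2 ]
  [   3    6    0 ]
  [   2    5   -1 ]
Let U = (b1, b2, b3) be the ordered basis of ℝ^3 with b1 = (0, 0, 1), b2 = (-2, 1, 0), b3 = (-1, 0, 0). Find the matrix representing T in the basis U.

With P the matrix whose columns are b1, ..., b3, [T]_U = P^(-1) A P.
Column by column: T(b1) = A b1 = (2, 0, -1); its U-coordinates (-1, 0, -2) give column 1.
Continuing for each basis vector yields [T]_U = [[-1, 1, -2], [0, 0, -3], [-2, -3, 0]].

[[-1, 1, -2], [0, 0, -3], [-2, -3, 0]]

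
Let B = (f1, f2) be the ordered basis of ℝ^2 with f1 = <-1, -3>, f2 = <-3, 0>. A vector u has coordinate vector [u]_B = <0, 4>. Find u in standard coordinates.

The coordinates say u = 0·f1 + 4f2; adding the scaled basis vectors gives <-12, 0>.

<-12, 0>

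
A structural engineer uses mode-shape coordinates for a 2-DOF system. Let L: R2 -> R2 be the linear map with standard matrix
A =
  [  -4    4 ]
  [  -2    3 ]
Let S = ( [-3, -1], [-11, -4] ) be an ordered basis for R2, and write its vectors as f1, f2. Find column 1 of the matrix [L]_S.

[1, -1]

Compute L(f1) = A f1 = [8, 3] in standard coordinates.
Then write this in S-coordinates: solve for y in y_1 f1 + y_2 f2 = [8, 3].
This gives y = [1, -1], which is column 1 of [L]_S.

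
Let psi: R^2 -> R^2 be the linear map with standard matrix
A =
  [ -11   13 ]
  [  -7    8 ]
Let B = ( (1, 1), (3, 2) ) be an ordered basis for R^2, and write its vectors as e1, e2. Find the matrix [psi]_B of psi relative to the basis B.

With P the matrix whose columns are e1, e2, [psi]_B = P^(-1) A P.
Column by column: psi(e1) = A e1 = (2, 1); its B-coordinates (-1, 1) give column 1.
Continuing for each basis vector yields [psi]_B = [[-1, -1], [1, -2]].

[[-1, -1], [1, -2]]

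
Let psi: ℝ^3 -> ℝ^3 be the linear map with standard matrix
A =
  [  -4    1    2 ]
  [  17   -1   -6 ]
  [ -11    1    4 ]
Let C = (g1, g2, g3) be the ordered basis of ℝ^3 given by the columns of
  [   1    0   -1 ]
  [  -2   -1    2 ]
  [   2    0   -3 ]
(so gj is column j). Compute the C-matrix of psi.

Let P have columns g1, ..., g3. Then [psi]_C = P^(-1) A P.
Here det P = 1, so P^(-1) is integer; computing A P first and then P^(-1)(A P) gives [[-1, -2, -1], [-3, 1, 1], [1, -1, -1]].

[[-1, -2, -1], [-3, 1, 1], [1, -1, -1]]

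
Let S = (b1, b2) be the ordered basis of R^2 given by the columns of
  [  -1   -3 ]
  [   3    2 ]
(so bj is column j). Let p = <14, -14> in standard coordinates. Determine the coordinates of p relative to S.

<-2, -4>

Write p = c_1 b1 + c_2 b2 and solve for the c_i.
System: -c_1 - 3c_2 = 14, 3c_1 + 2c_2 = -14; solving gives c_1 = -2, c_2 = -4.
Check: -2b1 - 4b2 = <14, -14>.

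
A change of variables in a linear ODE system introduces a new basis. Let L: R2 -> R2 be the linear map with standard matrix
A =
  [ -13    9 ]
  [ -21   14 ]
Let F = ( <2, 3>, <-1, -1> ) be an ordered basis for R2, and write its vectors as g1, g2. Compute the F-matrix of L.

[[-1, 3], [-3, 2]]

With P the matrix whose columns are g1, g2, [L]_F = P^(-1) A P.
Column by column: L(g1) = A g1 = <1, 0>; its F-coordinates <-1, -3> give column 1.
Continuing for each basis vector yields [L]_F = [[-1, 3], [-3, 2]].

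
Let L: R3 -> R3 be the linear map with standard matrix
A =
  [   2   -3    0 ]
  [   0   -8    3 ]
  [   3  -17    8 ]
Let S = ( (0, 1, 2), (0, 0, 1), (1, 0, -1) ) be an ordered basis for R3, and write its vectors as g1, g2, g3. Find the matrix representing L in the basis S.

Let P have columns g1, ..., g3. Then [L]_S = P^(-1) A P.
Here det P = 1, so P^(-1) is integer; computing A P first and then P^(-1)(A P) gives [[-2, 3, -3], [0, 2, 3], [-3, 0, 2]].

[[-2, 3, -3], [0, 2, 3], [-3, 0, 2]]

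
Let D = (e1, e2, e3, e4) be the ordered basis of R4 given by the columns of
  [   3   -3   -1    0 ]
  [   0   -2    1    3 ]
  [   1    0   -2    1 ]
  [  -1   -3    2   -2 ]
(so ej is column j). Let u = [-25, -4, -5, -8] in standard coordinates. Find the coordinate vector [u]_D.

Write u = c_1 e1 + ... + c_4 e4 and solve for the c_i.
Solving this 4x4 system gives c = (-4, 4, 1, 1).
Check: -4e1 + 4e2 + e3 + e4 = [-25, -4, -5, -8].

[-4, 4, 1, 1]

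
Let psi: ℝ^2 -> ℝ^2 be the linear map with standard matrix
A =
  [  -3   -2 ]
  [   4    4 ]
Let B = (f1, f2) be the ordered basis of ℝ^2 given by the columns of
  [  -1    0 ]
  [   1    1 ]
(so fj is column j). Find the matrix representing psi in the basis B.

[[-1, 2], [1, 2]]

The j-th column of [psi]_B is [psi(fj)]_B.
psi(f1) = A f1 = <1, 0> = -f1 + f2, so column 1 is <-1, 1>.
Repeating for f2 and assembling the columns gives [[-1, 2], [1, 2]].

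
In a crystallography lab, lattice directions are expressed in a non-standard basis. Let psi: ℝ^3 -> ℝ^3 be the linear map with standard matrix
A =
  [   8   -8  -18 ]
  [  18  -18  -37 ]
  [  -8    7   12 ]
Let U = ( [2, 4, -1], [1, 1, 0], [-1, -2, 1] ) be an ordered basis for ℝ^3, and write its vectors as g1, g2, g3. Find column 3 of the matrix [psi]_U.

[-3, -1, 3]

Column 3 of [psi]_U is the U-coordinate vector of psi(g3).
In standard coordinates psi(g3) = A g3 = [-10, -19, 6].
Converting to U: [-10, -19, 6] = -3g1 - g2 + 3g3, so the coordinate vector is [-3, -1, 3].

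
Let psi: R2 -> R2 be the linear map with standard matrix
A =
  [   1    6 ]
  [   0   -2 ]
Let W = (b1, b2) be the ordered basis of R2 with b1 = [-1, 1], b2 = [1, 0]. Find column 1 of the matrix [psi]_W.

[-2, 3]

Column 1 of [psi]_W is the W-coordinate vector of psi(b1).
In standard coordinates psi(b1) = A b1 = [5, -2].
Converting to W: [5, -2] = -2b1 + 3b2, so the coordinate vector is [-2, 3].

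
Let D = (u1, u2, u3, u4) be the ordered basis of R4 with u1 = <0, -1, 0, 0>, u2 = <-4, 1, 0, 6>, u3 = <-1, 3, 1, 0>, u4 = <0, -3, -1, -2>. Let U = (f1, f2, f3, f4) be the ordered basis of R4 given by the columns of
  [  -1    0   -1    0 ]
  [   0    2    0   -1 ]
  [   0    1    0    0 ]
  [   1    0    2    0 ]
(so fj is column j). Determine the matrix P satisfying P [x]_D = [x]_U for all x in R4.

Column j of P is [uj]_U, since P maps D-coordinates to U-coordinates.
Expressing u1 in U: u1 = 0·f1 + 0·f2 + 0·f3 + f4, so column 1 of P is <0, 0, 0, 1>.
Doing the same for each uj gives P = [[0, 2, 2, 2], [0, 0, 1, -1], [0, 2, -1, -2], [1, -1, -1, 1]].

[[0, 2, 2, 2], [0, 0, 1, -1], [0, 2, -1, -2], [1, -1, -1, 1]]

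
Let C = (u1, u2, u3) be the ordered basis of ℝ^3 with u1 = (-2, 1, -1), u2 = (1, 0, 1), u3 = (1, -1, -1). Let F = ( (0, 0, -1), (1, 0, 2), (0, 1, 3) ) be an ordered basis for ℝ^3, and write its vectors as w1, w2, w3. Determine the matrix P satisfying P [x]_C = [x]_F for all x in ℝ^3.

[[0, 1, 0], [-2, 1, 1], [1, 0, -1]]

Column j of P is [uj]_F, since P maps C-coordinates to F-coordinates.
Expressing u1 in F: u1 = 0·w1 - 2w2 + w3, so column 1 of P is (0, -2, 1).
Doing the same for each uj gives P = [[0, 1, 0], [-2, 1, 1], [1, 0, -1]].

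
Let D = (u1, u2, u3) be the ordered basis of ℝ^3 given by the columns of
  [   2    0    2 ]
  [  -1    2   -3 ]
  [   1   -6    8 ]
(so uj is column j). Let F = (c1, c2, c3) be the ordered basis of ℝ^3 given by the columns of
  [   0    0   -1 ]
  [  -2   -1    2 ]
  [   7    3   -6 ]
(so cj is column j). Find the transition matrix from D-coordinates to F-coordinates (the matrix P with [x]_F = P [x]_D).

[[-2, 0, -1], [1, -2, 1], [-2, 0, -2]]

Let M have columns uj and N have columns cj. Then for every x, N [x]_F = x = M [x]_D, so P = N^(-1) M.
Since det N = -1, N^(-1) has integer entries; multiplying gives P = [[-2, 0, -1], [1, -2, 1], [-2, 0, -2]].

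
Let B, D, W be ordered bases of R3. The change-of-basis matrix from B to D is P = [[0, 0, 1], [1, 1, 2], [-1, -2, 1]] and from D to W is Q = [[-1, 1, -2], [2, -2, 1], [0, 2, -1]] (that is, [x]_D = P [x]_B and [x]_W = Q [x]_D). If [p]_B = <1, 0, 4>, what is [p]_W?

First [p]_D = P [p]_B = <4, 9, 3>.
Then [p]_W = Q [p]_D = <-1, -7, 15>.

<-1, -7, 15>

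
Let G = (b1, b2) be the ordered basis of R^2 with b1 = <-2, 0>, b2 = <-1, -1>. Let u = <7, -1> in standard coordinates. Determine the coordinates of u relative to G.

We seek scalars with c_1 b1 + c_2 b2 = u; equivalently solve M c = u where the columns of M are b1, b2.
System: -2c_1 - c_2 = 7, 0c_1 - c_2 = -1; solving gives c_1 = -4, c_2 = 1.
Check: -4b1 + b2 = <7, -1>.

<-4, 1>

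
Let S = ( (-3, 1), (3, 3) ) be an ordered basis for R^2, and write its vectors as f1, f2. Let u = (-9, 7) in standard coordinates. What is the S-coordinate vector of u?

We seek scalars with c_1 f1 + c_2 f2 = u; equivalently solve M c = u where the columns of M are f1, f2.
System: -3c_1 + 3c_2 = -9, c_1 + 3c_2 = 7; solving gives c_1 = 4, c_2 = 1.
Check: 4f1 + f2 = (-9, 7).

(4, 1)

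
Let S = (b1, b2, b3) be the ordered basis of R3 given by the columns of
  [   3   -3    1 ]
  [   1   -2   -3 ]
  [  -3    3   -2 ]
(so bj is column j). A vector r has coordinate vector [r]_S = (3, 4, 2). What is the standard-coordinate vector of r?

The coordinates say r = 3b1 + 4b2 + 2b3; adding the scaled basis vectors gives (-1, -11, -1).

(-1, -11, -1)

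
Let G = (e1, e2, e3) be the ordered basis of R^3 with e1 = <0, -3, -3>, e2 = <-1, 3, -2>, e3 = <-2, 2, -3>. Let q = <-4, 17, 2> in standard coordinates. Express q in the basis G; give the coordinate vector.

[q]_G is the unique c with M c = q, where M has columns e1, ..., e3.
Row-reducing the augmented matrix [M | q] gives c = (-3, 2, 1).
Check: -3e1 + 2e2 + e3 = <-4, 17, 2>.

<-3, 2, 1>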